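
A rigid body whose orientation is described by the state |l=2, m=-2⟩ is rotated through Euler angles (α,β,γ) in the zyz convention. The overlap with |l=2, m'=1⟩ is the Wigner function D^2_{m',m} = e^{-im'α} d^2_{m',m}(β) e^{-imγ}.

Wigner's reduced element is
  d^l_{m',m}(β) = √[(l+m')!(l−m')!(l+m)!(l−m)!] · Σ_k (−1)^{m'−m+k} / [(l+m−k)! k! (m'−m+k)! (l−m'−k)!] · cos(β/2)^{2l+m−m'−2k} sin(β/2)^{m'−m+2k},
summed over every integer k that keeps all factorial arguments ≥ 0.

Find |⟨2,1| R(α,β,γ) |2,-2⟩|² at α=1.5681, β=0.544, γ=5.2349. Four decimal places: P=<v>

First d^2_{1,-2}(β=0.544), then the phase factors e^{-i(1)α} and e^{-i(-2)γ}:
c=cos(0.544/2)=0.963236, s=sin(0.544/2)=0.268658; N=√[6·1·1·24]=12.000000
k: max(0,(-2)−(1))=0 … min(2+(-2),2−(1))=0
  k=0: (−1)^3·12.0000/(6)·0.9632^1·0.2687^3 = -0.037356
d^2_{1,-2}(0.544) = -0.037356
|D^2_{1,-2}|² = |d^2_{1,-2}(β)|² = (-0.037356)² = 0.001395 (the z-rotation phases have unit modulus)

P=0.0014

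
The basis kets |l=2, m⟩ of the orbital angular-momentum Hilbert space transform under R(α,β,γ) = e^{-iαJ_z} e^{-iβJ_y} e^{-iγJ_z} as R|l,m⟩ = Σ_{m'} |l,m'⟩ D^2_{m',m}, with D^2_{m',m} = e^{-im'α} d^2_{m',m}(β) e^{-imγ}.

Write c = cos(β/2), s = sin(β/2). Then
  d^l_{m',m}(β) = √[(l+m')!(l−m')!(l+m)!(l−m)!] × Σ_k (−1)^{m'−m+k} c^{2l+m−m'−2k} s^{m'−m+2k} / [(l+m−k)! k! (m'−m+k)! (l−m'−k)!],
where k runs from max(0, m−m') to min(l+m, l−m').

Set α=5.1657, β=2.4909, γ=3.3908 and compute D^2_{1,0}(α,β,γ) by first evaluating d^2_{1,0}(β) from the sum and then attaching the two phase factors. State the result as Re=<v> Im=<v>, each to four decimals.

Re=0.2585 Im=0.5307

Split into d^2_{1,0}(β=2.4909) × two z-phases.
c=cos(2.4909/2)=0.319637, s=sin(2.4909/2)=0.947540; N=√[6·1·2·2]=4.898979
k: max(0,(0)−(1))=0 … min(2+(0),2−(1))=1
  k=0: (−1)^1·4.8990/(2)·0.3196^3·0.9475^1 = -0.075796
  k=1: (−1)^2·4.8990/(2)·0.3196^1·0.9475^3 = +0.666078
d^2_{1,0}(2.4909) = -0.075796 +0.666078 = +0.590283
Attach z-rotation phases: D = e^{-i(1)(5.1657)}·(+0.590283)·e^{-i(0)(3.3908)} = +0.258511+0.530665i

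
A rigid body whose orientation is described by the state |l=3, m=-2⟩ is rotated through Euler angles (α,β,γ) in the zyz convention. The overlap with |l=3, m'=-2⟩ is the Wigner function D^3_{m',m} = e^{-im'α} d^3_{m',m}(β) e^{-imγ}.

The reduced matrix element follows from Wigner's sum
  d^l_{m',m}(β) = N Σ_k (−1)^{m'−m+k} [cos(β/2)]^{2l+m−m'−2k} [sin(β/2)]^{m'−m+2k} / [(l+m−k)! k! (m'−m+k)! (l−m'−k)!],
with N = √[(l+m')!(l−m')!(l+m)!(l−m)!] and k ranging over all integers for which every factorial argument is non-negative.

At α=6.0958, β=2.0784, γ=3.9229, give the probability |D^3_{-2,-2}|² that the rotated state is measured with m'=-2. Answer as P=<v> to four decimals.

D^3_{-2,-2}(6.0958,2.0784,3.9229) = e^{-i·-2·6.0958}·d^3_{-2,-2}(2.0784)·e^{-i·-2·3.9229}. Compute d first:
c=cos(2.0784/2)=0.506910, s=sin(2.0784/2)=0.861999; N=√[1·120·1·120]=120.000000
The bounds max(0,m−m')=0 and min(l+m,l−m')=1 give 2 terms
  k=0: (−1)^0·120.0000/(120)·0.5069^6·0.8620^0 = +0.016966
  k=1: (−1)^1·120.0000/(24)·0.5069^4·0.8620^2 = -0.245305
d^3_{-2,-2}(2.0784) = +0.016966 -0.245305 = -0.228339
|D^3_{-2,-2}|² = |d^3_{-2,-2}(β)|² = (-0.228339)² = 0.052139 (the z-rotation phases have unit modulus)

P=0.0521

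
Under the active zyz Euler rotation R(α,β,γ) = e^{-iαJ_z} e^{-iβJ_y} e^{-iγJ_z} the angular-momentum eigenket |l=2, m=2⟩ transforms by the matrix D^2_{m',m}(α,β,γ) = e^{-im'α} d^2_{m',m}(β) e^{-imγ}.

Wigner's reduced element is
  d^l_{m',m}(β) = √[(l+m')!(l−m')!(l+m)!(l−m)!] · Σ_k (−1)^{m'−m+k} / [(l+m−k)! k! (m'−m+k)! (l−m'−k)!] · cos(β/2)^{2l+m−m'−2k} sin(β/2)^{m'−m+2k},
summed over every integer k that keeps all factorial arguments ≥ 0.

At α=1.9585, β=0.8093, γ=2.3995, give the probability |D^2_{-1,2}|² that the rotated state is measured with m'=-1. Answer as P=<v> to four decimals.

P=0.0126

First d^2_{-1,2}(β=0.8093), then the phase factors e^{-i(-1)α} and e^{-i(2)γ}:
With c≡cos(β/2)=0.919240 and s≡sin(β/2)=0.393697, N=[1·6·24·1]^{1/2}=12.000000
The bounds max(0,m−m')=3 and min(l+m,l−m')=3 give 1 term
  k=3: (−1)^0·12.0000/(6)·0.9192^1·0.3937^3 = +0.112188
d^2_{-1,2}(0.8093) = +0.112188
|D^2_{-1,2}|² = |d^2_{-1,2}(β)|² = (+0.112188)² = 0.012586 (the z-rotation phases have unit modulus)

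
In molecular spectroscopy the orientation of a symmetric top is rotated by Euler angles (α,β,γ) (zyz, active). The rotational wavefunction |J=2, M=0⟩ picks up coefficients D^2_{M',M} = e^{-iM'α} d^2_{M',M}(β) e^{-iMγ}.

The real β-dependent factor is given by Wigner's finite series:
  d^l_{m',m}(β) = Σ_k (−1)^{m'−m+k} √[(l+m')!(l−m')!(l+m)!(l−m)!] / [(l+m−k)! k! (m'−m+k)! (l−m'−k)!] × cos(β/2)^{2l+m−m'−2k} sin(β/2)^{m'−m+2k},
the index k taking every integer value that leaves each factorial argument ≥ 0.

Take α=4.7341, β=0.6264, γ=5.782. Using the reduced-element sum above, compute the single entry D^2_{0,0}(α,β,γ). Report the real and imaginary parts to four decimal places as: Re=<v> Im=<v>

Re=0.4845 Im=0.0000

D^2_{0,0}(4.7341,0.6264,5.782) = e^{-i·0·4.7341}·d^2_{0,0}(0.6264)·e^{-i·0·5.782}. Compute d first:
With c≡cos(β/2)=0.951353 and s≡sin(β/2)=0.308105, N=[2·2·2·2]^{1/2}=4.000000
k: max(0,(0)−(0))=0 … min(2+(0),2−(0))=2
  k=0: (−1)^0·4.0000/(4)·0.9514^4·0.3081^0 = +0.819155
  k=1: (−1)^1·4.0000/(1)·0.9514^2·0.3081^2 = -0.343668
  k=2: (−1)^2·4.0000/(4)·0.9514^0·0.3081^4 = +0.009011
d^2_{0,0}(0.6264) = +0.819155 -0.343668 +0.009011 = +0.484498
Attach z-rotation phases: D = e^{-i(0)(4.7341)}·(+0.484498)·e^{-i(0)(5.782)} = +0.484498+0.000000i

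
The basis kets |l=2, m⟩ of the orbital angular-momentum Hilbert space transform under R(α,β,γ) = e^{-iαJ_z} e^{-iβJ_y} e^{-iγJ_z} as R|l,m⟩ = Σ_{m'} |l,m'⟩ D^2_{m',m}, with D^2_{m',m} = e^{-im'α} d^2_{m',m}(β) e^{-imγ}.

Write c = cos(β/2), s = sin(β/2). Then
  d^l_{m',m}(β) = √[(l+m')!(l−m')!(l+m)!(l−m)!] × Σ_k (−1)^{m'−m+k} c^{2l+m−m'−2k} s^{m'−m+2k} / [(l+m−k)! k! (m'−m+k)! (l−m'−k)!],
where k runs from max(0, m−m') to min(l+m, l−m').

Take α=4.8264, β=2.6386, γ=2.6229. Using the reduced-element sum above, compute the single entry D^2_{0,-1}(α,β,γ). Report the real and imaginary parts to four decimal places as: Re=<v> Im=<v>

Re=-0.4492 Im=0.2564

D^2_{0,-1}(4.8264,2.6386,2.6229) = e^{-i·0·4.8264}·d^2_{0,-1}(2.6386)·e^{-i·-1·2.6229}. Compute d first:
Half-angle: c=0.248853, s=0.968541. N=√(2·2·1·6)=4.898979
k∈{0,1} keeps every argument non-negative
  k=0: (−1)^1·4.8990/(2)·0.2489^3·0.9685^1 = -0.036562
  k=1: (−1)^2·4.8990/(2)·0.2489^1·0.9685^3 = +0.553826
d^2_{0,-1}(2.6386) = -0.036562 +0.553826 = +0.517265
Phases: e^{-i·(0)·4.8264}=+1.000000+0.000000i, e^{-i·(-1)·2.6229}=-0.868468+0.495745i ⇒ D=-0.449228+0.256431i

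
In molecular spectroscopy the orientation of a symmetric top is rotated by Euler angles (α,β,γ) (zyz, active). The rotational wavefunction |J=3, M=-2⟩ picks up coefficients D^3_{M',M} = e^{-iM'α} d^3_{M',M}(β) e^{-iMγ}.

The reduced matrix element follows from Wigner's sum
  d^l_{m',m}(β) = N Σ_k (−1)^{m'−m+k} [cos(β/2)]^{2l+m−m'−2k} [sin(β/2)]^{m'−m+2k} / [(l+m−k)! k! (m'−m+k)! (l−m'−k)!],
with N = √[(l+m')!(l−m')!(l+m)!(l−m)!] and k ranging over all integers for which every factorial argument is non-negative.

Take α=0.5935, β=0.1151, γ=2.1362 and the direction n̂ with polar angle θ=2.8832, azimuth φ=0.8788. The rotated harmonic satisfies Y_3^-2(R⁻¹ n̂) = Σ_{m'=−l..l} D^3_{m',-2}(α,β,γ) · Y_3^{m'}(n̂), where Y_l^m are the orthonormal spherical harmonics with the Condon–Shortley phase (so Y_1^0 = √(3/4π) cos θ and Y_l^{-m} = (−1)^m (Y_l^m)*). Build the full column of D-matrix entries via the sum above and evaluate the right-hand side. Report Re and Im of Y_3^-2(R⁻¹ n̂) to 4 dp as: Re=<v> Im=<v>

Need the full column D^3_{m',-2} for m'=−3..3 at α=0.5935, β=0.1151, γ=2.1362.
cos(β/2)=0.998344, sin(β/2)=0.057518
d^3_{-3,-2}: single k=1 term ⇒ +0.139728;  D = +0.136039-0.031894i
d^3_{-2,-2}: k∈[0..1] ⇒ +0.990108 -0.016432 = +0.973675;  D = +0.661562-0.714408i
d^3_{-1,-2}: k∈[0..1] ⇒ -0.180388 +0.001198 = -0.179190;  D = -0.027400+0.177083i
d^3_{0,-2}: k∈[0..1] ⇒ +0.018001 -0.000060 = +0.017941;  D = -0.007642-0.016232i
d^3_{1,-2}: k∈[0..1] ⇒ -0.001198 +0.000002 = -0.001196;  D = +0.001027+0.000612i
d^3_{2,-2}: k∈[0..1] ⇒ +0.000055 -0.000000 = +0.000055;  D = -0.000054+0.000003i
d^3_{3,-2}: single k=0 term ⇒ -0.000002;  D = +0.000001-0.000001i
Y_3^{m'}(θ=2.8832,φ=0.8788) and Σ D·Y over m':
  (+0.1360-0.0319i)·(-0.0061-0.0034i)  (+0.6616-0.7144i)·(+0.0120+0.0634i)  (-0.0274+0.1771i)·(+0.1936-0.2336i)  (-0.0076-0.0162i)·(-0.6038+0.0000i)  (+0.0010+0.0006i)·(-0.1936-0.2336i)  (-0.0001+0.0000i)·(+0.0120-0.0634i)  (+0.0000-0.0000i)·(+0.0061-0.0034i)
Y_3^-2(R⁻¹ n̂) = +0.092895+0.083238i

Re=0.0929 Im=0.0832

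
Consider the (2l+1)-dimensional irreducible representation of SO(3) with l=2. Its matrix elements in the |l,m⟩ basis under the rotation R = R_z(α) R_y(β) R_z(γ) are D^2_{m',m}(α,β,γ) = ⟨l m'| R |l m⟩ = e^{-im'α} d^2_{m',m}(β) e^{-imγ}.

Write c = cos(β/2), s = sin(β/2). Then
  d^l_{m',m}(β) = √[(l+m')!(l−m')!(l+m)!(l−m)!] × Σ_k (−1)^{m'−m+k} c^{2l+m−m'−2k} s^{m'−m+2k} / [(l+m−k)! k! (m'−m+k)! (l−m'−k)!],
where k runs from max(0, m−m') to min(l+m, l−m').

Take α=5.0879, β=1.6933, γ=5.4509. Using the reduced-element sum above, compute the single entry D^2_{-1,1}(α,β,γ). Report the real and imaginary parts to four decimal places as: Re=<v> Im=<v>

D^2_{-1,1}(5.0879,1.6933,5.4509) = e^{-i·-1·5.0879}·d^2_{-1,1}(1.6933)·e^{-i·1·5.4509}. Compute d first:
Half-angle: c=0.662496, s=0.749065. N=√(1·6·6·1)=6.000000
Admissible k: 2..3 (factorial args all ≥0)
  k=2: (−1)^0·6.0000/(2)·0.6625^2·0.7491^2 = +0.738801
  k=3: (−1)^1·6.0000/(6)·0.6625^0·0.7491^4 = -0.314832
d^2_{-1,1}(1.6933) = +0.738801 -0.314832 = +0.423969
D = (+0.366748-0.930320i)·(+0.423969)·(+0.673188+0.739472i) = +0.396341-0.150543i

Re=0.3963 Im=-0.1505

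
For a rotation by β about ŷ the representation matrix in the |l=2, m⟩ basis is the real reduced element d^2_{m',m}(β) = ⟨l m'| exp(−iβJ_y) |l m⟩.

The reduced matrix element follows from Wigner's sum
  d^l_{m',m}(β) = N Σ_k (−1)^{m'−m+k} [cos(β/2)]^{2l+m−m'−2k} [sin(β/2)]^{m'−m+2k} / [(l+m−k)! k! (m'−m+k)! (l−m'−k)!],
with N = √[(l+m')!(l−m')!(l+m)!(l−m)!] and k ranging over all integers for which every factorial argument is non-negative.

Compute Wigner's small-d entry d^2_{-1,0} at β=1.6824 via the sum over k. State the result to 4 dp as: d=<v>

d=-0.1356

d^2_{-1,0}(β=1.6824) via Wigner's sum:
With c≡cos(β/2)=0.666569 and s≡sin(β/2)=0.745444, N=[1·6·2·2]^{1/2}=4.898979
k∈{1,2} keeps every argument non-negative
  k=1: (−1)^0·4.8990/(2)·0.6666^3·0.7454^1 = +0.540786
  k=2: (−1)^1·4.8990/(2)·0.6666^1·0.7454^3 = -0.676340
d^2_{-1,0}(1.6824) = +0.540786 -0.676340 = -0.135554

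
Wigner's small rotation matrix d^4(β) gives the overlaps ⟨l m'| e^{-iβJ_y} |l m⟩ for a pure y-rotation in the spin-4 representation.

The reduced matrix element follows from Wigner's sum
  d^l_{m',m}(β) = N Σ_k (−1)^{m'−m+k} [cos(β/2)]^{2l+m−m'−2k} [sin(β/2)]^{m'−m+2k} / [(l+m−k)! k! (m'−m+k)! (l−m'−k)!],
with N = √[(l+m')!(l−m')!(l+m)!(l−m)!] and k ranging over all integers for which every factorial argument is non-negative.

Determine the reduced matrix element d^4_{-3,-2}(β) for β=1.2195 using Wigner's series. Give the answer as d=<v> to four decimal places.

d^4_{-3,-2}(β=1.2195) via Wigner's sum:
With c≡cos(β/2)=0.819791 and s≡sin(β/2)=0.572663, N=[1·5040·2·720]^{1/2}=2693.993318
Admissible k: 1..2 (factorial args all ≥0)
  k=1: (−1)^0·2693.9933/(720)·0.8198^7·0.5727^1 = +0.533194
  k=2: (−1)^1·2693.9933/(240)·0.8198^5·0.5727^3 = -0.780545
d^4_{-3,-2}(1.2195) = +0.533194 -0.780545 = -0.247350

d=-0.2474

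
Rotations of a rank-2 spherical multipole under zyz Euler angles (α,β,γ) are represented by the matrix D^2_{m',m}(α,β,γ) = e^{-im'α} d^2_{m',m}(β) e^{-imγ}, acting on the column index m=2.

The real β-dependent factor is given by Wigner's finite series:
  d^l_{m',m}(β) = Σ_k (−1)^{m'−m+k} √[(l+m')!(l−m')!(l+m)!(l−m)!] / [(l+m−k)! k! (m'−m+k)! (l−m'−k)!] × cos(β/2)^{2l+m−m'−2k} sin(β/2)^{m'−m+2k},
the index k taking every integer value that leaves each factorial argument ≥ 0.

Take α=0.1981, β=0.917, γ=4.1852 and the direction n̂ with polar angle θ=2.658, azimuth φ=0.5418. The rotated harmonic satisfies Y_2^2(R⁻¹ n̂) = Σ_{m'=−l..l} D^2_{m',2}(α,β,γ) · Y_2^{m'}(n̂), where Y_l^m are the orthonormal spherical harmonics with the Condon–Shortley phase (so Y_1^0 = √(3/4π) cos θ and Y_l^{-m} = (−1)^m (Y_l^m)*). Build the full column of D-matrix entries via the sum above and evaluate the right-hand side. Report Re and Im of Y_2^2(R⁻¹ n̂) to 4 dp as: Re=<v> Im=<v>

Re=-0.0724 Im=-0.3651

Need the full column D^2_{m',2} for m'=−2..2 at α=0.1981, β=0.917, γ=4.1852.
cos(β/2)=0.896717, sin(β/2)=0.442604
d^2_{-2,2}: single k=4 term ⇒ +0.038376;  D = -0.004602-0.038099i
d^2_{-1,2}: single k=3 term ⇒ +0.155500;  D = -0.048667-0.147688i
d^2_{0,2}: single k=2 term ⇒ +0.385848;  D = -0.190520-0.335531i
d^2_{1,2}: single k=1 term ⇒ +0.638281;  D = -0.418236-0.482163i
d^2_{2,2}: single k=0 term ⇒ +0.646580;  D = -0.511515-0.395498i
Y_2^{m'}(θ=2.658,φ=0.5418) and Σ D·Y over m':
  (-0.0046-0.0381i)·(+0.0391-0.0738i)  (-0.0487-0.1477i)·(-0.2725+0.1640i)  (-0.1905-0.3355i)·(+0.4262+0.0000i)  (-0.4182-0.4822i)·(+0.2725+0.1640i)  (-0.5115-0.3955i)·(+0.0391+0.0738i)
Y_2^2(R⁻¹ n̂) = -0.072414-0.365075i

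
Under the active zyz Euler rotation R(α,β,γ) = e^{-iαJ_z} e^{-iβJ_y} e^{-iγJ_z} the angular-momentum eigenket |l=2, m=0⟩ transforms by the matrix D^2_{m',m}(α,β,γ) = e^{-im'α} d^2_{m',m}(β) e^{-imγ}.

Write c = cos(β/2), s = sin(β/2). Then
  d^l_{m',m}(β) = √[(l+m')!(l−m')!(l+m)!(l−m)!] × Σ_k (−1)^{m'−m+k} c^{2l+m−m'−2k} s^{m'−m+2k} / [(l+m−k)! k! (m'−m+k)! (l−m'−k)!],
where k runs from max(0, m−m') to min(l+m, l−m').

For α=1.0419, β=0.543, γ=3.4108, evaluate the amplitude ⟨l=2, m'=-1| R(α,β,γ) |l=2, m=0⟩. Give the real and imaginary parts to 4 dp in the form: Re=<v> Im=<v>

Re=0.2734 Im=0.4678

First d^2_{-1,0}(β=0.543), then the phase factors e^{-i(-1)α} and e^{-i(0)γ}:
c=cos(0.543/2)=0.963370, s=sin(0.543/2)=0.268177; N=√[1·6·2·2]=4.898979
Admissible k: 1..2 (factorial args all ≥0)
  k=1: (−1)^0·4.8990/(2)·0.9634^3·0.2682^1 = +0.587321
  k=2: (−1)^1·4.8990/(2)·0.9634^1·0.2682^3 = -0.045513
d^2_{-1,0}(0.543) = +0.587321 -0.045513 = +0.541809
D = (+0.504581+0.863364i)·(+0.541809)·(+1.000000+0.000000i) = +0.273386+0.467778i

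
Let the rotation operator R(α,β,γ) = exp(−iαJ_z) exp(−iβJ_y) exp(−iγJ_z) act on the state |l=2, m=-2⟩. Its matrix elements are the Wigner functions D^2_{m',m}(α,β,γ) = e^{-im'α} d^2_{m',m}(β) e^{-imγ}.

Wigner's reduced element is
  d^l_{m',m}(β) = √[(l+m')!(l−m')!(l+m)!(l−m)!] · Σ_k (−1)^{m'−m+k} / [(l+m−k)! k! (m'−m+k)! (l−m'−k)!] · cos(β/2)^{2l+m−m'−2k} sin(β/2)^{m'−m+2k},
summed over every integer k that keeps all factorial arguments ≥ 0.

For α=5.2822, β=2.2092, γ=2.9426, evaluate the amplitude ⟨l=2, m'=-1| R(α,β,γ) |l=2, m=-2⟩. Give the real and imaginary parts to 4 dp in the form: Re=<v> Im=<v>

D^2_{-1,-2}(5.2822,2.2092,2.9426) = e^{-i·-1·5.2822}·d^2_{-1,-2}(2.2092)·e^{-i·-2·2.9426}. Compute d first:
c=cos(2.2092/2)=0.449492, s=sin(2.2092/2)=0.893284; N=√[1·6·1·24]=12.000000
k: max(0,(-2)−(-1))=0 … min(2+(-2),2−(-1))=0
  k=0: (−1)^1·12.0000/(6)·0.4495^3·0.8933^1 = -0.162250
d^2_{-1,-2}(2.2092) = -0.162250
Attach z-rotation phases: D = e^{-i(-1)(5.2822)}·(-0.162250)·e^{-i(-2)(2.9426)} = -0.027742+0.159861i

Re=-0.0277 Im=0.1599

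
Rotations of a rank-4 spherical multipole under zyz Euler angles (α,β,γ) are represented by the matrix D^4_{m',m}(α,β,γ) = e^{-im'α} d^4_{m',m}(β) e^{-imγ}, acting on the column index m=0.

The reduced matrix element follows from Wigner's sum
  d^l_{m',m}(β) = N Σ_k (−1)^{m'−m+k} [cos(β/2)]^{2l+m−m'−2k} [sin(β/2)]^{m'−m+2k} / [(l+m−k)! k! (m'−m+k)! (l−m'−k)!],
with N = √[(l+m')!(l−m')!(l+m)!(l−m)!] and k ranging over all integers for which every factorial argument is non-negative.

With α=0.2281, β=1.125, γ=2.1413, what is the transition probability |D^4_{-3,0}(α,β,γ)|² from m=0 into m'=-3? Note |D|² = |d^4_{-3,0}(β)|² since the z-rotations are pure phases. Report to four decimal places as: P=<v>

First d^4_{-3,0}(β=1.125), then the phase factors e^{-i(-3)α} and e^{-i(0)γ}:
With c≡cos(β/2)=0.845924 and s≡sin(β/2)=0.533303, N=[1·5040·24·24]^{1/2}=1703.830978
k: max(0,(0)−(-3))=3 … min(4+(0),4−(-3))=4
  k=3: (−1)^0·1703.8310/(144)·0.8459^5·0.5333^3 = +0.777398
  k=4: (−1)^1·1703.8310/(144)·0.8459^3·0.5333^5 = -0.308978
d^4_{-3,0}(1.125) = +0.777398 -0.308978 = +0.468420
|D^4_{-3,0}|² = |d^4_{-3,0}(β)|² = (+0.468420)² = 0.219417 (the z-rotation phases have unit modulus)

P=0.2194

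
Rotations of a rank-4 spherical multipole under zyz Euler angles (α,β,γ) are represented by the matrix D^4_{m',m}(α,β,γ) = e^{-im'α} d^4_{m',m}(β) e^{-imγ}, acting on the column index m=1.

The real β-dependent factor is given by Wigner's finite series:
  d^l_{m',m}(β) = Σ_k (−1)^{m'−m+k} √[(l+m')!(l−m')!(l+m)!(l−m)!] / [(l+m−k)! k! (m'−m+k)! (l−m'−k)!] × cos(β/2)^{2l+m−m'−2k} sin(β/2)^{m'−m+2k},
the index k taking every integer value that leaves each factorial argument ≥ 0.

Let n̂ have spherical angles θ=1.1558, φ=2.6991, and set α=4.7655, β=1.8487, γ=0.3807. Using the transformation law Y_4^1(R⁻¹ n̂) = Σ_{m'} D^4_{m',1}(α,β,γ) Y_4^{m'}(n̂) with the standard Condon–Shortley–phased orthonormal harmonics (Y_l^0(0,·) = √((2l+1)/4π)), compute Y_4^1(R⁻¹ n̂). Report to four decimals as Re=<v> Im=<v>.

Need the full column D^4_{m',1} for m'=−4..4 at α=4.7655, β=1.8487, γ=0.3807.
cos(β/2)=0.602354, sin(β/2)=0.798229
d^4_{-4,1}: single k=5 term ⇒ +0.530014;  D = +0.522529-0.088758i
d^4_{-3,1}: k∈[4..5] ⇒ +0.707027 -0.744971 = -0.037945;  D = -0.008331-0.037019i
d^4_{-2,1}: k∈[3..5] ⇒ +0.570369 -1.502448 +0.527694 = -0.404385;  D = +0.389248-0.109606i
d^4_{-1,1}: k∈[2..5] ⇒ +0.304344 -1.603386 +1.407864 -0.164824 = -0.056003;  D = +0.018020+0.053025i
d^4_{0,1}: k∈[1..4] ⇒ +0.102708 -1.082198 +1.900463 -0.556238 = +0.364734;  D = +0.338621-0.135524i
d^4_{1,1}: k∈[0..3] ⇒ +0.017331 -0.456516 +1.603386 -0.938576 = +0.225625;  D = +0.094837+0.204726i
d^4_{2,1}: k∈[0..2] ⇒ -0.097437 +0.855553 -1.001632 = -0.243516;  D = +0.215214-0.113943i
d^4_{3,1}: k∈[0..1] ⇒ +0.241565 -0.707027 = -0.465461;  D = +0.239324+0.399222i
d^4_{4,1}: single k=0 term ⇒ -0.301811;  D = -0.250258+0.168703i
Y_4^{m'}(θ=1.1558,φ=2.6991) and Σ D·Y over m':
  (+0.5225-0.0888i)·(-0.0614+0.3042i)  (-0.0083-0.0370i)·(-0.0932-0.3754i)  (+0.3892-0.1096i)·(+0.0245+0.0299i)  (+0.0180+0.0530i)·(+0.2937+0.1392i)  (+0.3386-0.1355i)·(-0.1007+0.0000i)  (+0.0948+0.2047i)·(-0.2937+0.1392i)  (+0.2152-0.1139i)·(+0.0245-0.0299i)  (+0.2393+0.3992i)·(+0.0932-0.3754i)  (-0.2503+0.1687i)·(-0.0614-0.3042i)
Y_4^1(R⁻¹ n̂) = +0.142762+0.168657i

Re=0.1428 Im=0.1687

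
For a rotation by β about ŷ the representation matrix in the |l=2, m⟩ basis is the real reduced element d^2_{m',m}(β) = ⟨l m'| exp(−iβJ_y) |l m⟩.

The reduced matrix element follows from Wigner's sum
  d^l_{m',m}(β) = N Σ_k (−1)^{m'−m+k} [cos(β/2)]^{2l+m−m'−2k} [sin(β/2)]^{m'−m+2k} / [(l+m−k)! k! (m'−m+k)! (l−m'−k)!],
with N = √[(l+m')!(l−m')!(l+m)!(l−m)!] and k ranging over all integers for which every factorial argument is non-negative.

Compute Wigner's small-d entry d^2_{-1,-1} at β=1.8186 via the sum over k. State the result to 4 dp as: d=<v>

d^2_{-1,-1}(β=1.8186) via Wigner's sum:
c=cos(1.8186/2)=0.614298, s=sin(1.8186/2)=0.789074; N=√[1·6·1·6]=6.000000
k: max(0,(-1)−(-1))=0 … min(2+(-1),2−(-1))=1
  k=0: (−1)^0·6.0000/(6)·0.6143^4·0.7891^0 = +0.142402
  k=1: (−1)^1·6.0000/(2)·0.6143^2·0.7891^2 = -0.704880
d^2_{-1,-1}(1.8186) = +0.142402 -0.704880 = -0.562478

d=-0.5625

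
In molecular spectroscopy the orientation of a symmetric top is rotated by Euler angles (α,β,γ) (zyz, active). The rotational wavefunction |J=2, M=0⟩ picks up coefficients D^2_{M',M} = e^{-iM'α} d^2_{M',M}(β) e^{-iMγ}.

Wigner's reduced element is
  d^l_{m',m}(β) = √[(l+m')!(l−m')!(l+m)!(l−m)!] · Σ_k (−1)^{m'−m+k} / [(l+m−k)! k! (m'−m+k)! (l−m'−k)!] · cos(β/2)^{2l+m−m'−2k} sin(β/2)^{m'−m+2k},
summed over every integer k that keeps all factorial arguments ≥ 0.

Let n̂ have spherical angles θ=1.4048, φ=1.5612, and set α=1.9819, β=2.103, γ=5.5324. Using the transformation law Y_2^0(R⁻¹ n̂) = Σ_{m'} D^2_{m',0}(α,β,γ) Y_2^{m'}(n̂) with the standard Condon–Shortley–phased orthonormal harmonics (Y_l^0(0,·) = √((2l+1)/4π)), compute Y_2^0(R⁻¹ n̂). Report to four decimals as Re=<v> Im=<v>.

Need the full column D^2_{m',0} for m'=−2..2 at α=1.9819, β=2.103, γ=5.5324.
cos(β/2)=0.496269, sin(β/2)=0.868169
d^2_{-2,0}: single k=2 term ⇒ +0.454693;  D = -0.309467-0.333131i
d^2_{-1,0}: k∈[1..2] ⇒ +0.259915 -0.795436 = -0.535521;  D = +0.214005-0.490901i
d^2_{0,0}: k∈[0..2] ⇒ +0.060655 -0.742511 +0.568089 = -0.113767;  D = -0.113767+0.000000i
d^2_{1,0}: k∈[0..1] ⇒ -0.259915 +0.795436 = +0.535521;  D = -0.214005-0.490901i
d^2_{2,0}: single k=0 term ⇒ +0.454693;  D = -0.309467+0.333131i
Y_2^{m'}(θ=1.4048,φ=1.5612) and Σ D·Y over m':
  (-0.3095-0.3331i)·(-0.3757-0.0072i)  (+0.2140-0.4909i)·(+0.0012-0.1259i)  (-0.1138+0.0000i)·(-0.2896+0.0000i)  (-0.2140-0.4909i)·(-0.0012-0.1259i)  (-0.3095+0.3331i)·(-0.3757+0.0072i)
Y_2^0(R⁻¹ n̂) = +0.137562+0.000000i

Re=0.1376 Im=0.0000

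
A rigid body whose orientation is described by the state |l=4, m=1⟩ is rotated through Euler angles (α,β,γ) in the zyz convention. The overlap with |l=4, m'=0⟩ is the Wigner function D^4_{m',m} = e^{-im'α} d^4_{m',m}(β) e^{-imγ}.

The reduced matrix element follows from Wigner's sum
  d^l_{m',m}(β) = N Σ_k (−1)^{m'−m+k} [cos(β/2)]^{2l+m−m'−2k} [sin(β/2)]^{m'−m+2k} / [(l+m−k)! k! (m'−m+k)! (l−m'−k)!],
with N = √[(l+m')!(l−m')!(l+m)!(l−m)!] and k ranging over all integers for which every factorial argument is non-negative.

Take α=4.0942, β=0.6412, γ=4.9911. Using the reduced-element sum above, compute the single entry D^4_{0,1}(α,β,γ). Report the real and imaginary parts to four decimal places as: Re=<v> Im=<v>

Split into d^4_{0,1}(β=0.6412) × two z-phases.
With c≡cos(β/2)=0.949047 and s≡sin(β/2)=0.315136, N=[24·24·120·6]^{1/2}=643.987578
k: max(0,(1)−(0))=1 … min(4+(1),4−(0))=4
  k=1: (−1)^0·643.9876/(144)·0.9490^7·0.3151^1 = +0.977295
  k=2: (−1)^1·643.9876/(24)·0.9490^5·0.3151^3 = -0.646544
  k=3: (−1)^2·643.9876/(24)·0.9490^3·0.3151^5 = +0.071288
  k=4: (−1)^3·643.9876/(144)·0.9490^1·0.3151^7 = -0.001310
d^4_{0,1}(0.6412) = +0.977295 -0.646544 +0.071288 -0.001310 = +0.400729
Phases: e^{-i·(0)·4.0942}=+1.000000+0.000000i, e^{-i·(1)·4.9911}=+0.275117+0.961411i ⇒ D=+0.110247+0.385265i

Re=0.1102 Im=0.3853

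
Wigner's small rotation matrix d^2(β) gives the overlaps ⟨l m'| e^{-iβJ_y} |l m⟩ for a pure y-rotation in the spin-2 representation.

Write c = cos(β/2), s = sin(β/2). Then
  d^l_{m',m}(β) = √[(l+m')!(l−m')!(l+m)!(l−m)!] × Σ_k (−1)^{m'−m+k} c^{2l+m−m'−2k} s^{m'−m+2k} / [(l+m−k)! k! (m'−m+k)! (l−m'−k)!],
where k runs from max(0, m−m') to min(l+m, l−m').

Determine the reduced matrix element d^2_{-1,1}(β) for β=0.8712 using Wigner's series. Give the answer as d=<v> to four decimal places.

d^2_{-1,1}(β=0.8712) via Wigner's sum:
c=cos(0.8712/2)=0.906617, s=sin(0.8712/2)=0.421954; N=√[1·6·6·1]=6.000000
k: max(0,(1)−(-1))=2 … min(2+(1),2−(-1))=3
  k=2: (−1)^0·6.0000/(2)·0.9066^2·0.4220^2 = +0.439036
  k=3: (−1)^1·6.0000/(6)·0.9066^0·0.4220^4 = -0.031700
d^2_{-1,1}(0.8712) = +0.439036 -0.031700 = +0.407336

d=0.4073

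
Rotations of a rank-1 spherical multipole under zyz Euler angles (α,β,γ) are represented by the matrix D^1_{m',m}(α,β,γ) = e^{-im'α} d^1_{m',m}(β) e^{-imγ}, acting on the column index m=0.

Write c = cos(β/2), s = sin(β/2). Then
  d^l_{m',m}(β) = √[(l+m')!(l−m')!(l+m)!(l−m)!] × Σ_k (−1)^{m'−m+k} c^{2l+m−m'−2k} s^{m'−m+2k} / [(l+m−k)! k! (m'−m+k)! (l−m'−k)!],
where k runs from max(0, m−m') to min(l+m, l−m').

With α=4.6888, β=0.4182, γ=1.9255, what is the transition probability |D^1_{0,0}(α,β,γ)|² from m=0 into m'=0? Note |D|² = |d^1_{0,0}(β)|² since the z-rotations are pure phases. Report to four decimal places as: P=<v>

Split into d^1_{0,0}(β=0.4182) × two z-phases.
With c≡cos(β/2)=0.978218 and s≡sin(β/2)=0.207580, N=[1·1·1·1]^{1/2}=1.000000
k∈{0,1} keeps every argument non-negative
  k=0: (−1)^0·1.0000/(1)·0.9782^2·0.2076^0 = +0.956911
  k=1: (−1)^1·1.0000/(1)·0.9782^0·0.2076^2 = -0.043089
d^1_{0,0}(0.4182) = +0.956911 -0.043089 = +0.913821
|D^1_{0,0}|² = |d^1_{0,0}(β)|² = (+0.913821)² = 0.835070 (the z-rotation phases have unit modulus)

P=0.8351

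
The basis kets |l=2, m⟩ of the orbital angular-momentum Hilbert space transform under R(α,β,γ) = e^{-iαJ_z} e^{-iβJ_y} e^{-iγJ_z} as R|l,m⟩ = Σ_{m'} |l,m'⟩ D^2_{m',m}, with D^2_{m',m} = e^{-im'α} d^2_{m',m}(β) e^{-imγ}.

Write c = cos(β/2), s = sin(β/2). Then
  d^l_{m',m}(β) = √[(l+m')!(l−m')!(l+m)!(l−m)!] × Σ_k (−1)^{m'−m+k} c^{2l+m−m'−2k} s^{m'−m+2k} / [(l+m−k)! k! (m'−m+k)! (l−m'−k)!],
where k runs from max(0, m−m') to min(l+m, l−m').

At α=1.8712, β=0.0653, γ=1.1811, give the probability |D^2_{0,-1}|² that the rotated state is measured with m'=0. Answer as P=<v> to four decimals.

First d^2_{0,-1}(β=0.0653), then the phase factors e^{-i(0)α} and e^{-i(-1)γ}:
With c≡cos(β/2)=0.999467 and s≡sin(β/2)=0.032644, N=[2·2·1·6]^{1/2}=4.898979
k∈{0,1} keeps every argument non-negative
  k=0: (−1)^1·4.8990/(2)·0.9995^3·0.0326^1 = -0.079834
  k=1: (−1)^2·4.8990/(2)·0.9995^1·0.0326^3 = +0.000085
d^2_{0,-1}(0.0653) = -0.079834 +0.000085 = -0.079749
|D^2_{0,-1}|² = |d^2_{0,-1}(β)|² = (-0.079749)² = 0.006360 (the z-rotation phases have unit modulus)

P=0.0064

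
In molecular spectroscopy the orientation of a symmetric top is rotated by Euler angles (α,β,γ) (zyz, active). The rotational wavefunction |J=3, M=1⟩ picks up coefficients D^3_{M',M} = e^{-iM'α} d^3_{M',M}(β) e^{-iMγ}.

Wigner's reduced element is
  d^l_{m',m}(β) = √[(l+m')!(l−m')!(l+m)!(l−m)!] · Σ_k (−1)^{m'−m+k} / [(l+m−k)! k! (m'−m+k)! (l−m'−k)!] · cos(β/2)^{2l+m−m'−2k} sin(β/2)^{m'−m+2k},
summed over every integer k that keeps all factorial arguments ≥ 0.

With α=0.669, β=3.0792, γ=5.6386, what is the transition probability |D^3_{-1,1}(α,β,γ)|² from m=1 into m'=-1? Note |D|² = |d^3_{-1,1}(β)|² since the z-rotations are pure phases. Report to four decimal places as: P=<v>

P=0.9788

First d^3_{-1,1}(β=3.0792), then the phase factors e^{-i(-1)α} and e^{-i(1)γ}:
c=cos(3.0792/2)=0.031191, s=sin(3.0792/2)=0.999513; N=√[2·24·24·2]=48.000000
Admissible k: 2..4 (factorial args all ≥0)
  k=2: (−1)^0·48.0000/(8)·0.0312^4·0.9995^2 = +0.000006
  k=3: (−1)^1·48.0000/(6)·0.0312^2·0.9995^4 = -0.007768
  k=4: (−1)^2·48.0000/(48)·0.0312^0·0.9995^6 = +0.997084
d^3_{-1,1}(3.0792) = +0.000006 -0.007768 +0.997084 = +0.989322
|D^3_{-1,1}|² = |d^3_{-1,1}(β)|² = (+0.989322)² = 0.978758 (the z-rotation phases have unit modulus)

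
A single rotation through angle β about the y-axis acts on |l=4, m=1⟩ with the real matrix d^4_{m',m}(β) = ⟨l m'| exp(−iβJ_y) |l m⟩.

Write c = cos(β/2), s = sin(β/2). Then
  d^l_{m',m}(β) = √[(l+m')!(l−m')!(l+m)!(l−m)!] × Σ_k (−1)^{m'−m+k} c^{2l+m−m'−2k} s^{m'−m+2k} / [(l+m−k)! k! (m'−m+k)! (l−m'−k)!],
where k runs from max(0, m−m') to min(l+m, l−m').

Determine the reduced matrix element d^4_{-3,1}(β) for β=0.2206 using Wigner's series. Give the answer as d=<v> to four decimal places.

d=0.0019

d^4_{-3,1}(β=0.2206) via Wigner's sum:
c=cos(0.2206/2)=0.993923, s=sin(0.2206/2)=0.110076; N=√[1·5040·120·6]=1904.940944
k∈{4,5} keeps every argument non-negative
  k=4: (−1)^0·1904.9409/(144)·0.9939^4·0.1101^4 = +0.001895
  k=5: (−1)^1·1904.9409/(240)·0.9939^2·0.1101^6 = -0.000014
d^4_{-3,1}(0.2206) = +0.001895 -0.000014 = +0.001881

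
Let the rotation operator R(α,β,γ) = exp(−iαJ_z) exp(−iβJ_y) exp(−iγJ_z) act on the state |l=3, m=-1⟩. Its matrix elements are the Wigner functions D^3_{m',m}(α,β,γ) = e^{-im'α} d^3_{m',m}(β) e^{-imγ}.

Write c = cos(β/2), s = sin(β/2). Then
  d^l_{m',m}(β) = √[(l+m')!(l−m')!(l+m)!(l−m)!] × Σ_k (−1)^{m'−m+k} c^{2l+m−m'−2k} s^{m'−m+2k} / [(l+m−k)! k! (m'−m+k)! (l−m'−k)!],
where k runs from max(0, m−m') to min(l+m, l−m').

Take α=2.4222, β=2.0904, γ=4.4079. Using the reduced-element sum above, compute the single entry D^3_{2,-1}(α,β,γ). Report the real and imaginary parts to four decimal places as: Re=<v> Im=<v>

D^3_{2,-1}(2.4222,2.0904,4.4079) = e^{-i·2·2.4222}·d^3_{2,-1}(2.0904)·e^{-i·-1·4.4079}. Compute d first:
Half-angle: c=0.501729, s=0.865025. N=√(120·1·2·24)=75.894664
k: max(0,(-1)−(2))=0 … min(3+(-1),3−(2))=1
  k=0: (−1)^3·75.8947/(12)·0.5017^3·0.8650^3 = -0.517039
  k=1: (−1)^4·75.8947/(24)·0.5017^1·0.8650^5 = +0.768444
d^3_{2,-1}(2.0904) = -0.517039 +0.768444 = +0.251405
Phases: e^{-i·(2)·2.4222}=+0.131628+0.991299i, e^{-i·(-1)·4.4079}=-0.299806-0.954000i ⇒ D=+0.227832-0.106287i

Re=0.2278 Im=-0.1063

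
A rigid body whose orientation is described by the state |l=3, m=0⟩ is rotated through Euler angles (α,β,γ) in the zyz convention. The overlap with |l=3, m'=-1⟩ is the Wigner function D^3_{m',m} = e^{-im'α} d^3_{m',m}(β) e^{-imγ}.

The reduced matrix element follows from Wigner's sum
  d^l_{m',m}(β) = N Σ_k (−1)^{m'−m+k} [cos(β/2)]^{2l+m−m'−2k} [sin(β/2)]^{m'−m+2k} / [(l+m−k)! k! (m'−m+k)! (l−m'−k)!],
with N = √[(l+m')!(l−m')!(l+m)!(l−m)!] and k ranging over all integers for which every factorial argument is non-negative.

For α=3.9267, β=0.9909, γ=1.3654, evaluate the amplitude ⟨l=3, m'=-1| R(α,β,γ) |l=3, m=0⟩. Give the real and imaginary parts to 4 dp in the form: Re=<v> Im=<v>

First d^3_{-1,0}(β=0.9909), then the phase factors e^{-i(-1)α} and e^{-i(0)γ}:
With c≡cos(β/2)=0.879755 and s≡sin(β/2)=0.475428, N=[2·24·6·6]^{1/2}=41.569219
k: max(0,(0)−(-1))=1 … min(3+(0),3−(-1))=3
  k=1: (−1)^0·41.5692/(12)·0.8798^5·0.4754^1 = +0.867927
  k=2: (−1)^1·41.5692/(4)·0.8798^3·0.4754^3 = -0.760414
  k=3: (−1)^2·41.5692/(12)·0.8798^1·0.4754^5 = +0.074024
d^3_{-1,0}(0.9909) = +0.867927 -0.760414 +0.074024 = +0.181538
Attach z-rotation phases: D = e^{-i(-1)(3.9267)}·(+0.181538)·e^{-i(0)(1.3654)} = -0.128404-0.128329i

Re=-0.1284 Im=-0.1283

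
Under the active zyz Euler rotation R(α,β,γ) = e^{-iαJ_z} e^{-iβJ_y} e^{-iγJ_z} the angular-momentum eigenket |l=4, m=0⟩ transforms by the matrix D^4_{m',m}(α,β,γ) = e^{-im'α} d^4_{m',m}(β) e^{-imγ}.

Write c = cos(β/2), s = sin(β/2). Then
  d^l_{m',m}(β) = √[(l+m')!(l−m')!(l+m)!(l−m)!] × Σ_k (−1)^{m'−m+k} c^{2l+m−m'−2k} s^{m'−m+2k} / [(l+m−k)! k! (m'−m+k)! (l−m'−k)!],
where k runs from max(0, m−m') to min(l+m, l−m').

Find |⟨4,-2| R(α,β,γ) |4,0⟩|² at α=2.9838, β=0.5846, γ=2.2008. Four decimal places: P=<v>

Split into d^4_{-2,0}(β=0.5846) × two z-phases.
Half-angle: c=0.957584, s=0.288155. N=√(2·720·24·24)=910.735966
The bounds max(0,m−m')=2 and min(l+m,l−m')=4 give 3 terms
  k=2: (−1)^0·910.7360/(96)·0.9576^6·0.2882^2 = +0.607345
  k=3: (−1)^1·910.7360/(36)·0.9576^4·0.2882^4 = -0.146657
  k=4: (−1)^2·910.7360/(96)·0.9576^2·0.2882^6 = +0.004980
d^4_{-2,0}(0.5846) = +0.607345 -0.146657 +0.004980 = +0.465667
|D^4_{-2,0}|² = |d^4_{-2,0}(β)|² = (+0.465667)² = 0.216846 (the z-rotation phases have unit modulus)

P=0.2168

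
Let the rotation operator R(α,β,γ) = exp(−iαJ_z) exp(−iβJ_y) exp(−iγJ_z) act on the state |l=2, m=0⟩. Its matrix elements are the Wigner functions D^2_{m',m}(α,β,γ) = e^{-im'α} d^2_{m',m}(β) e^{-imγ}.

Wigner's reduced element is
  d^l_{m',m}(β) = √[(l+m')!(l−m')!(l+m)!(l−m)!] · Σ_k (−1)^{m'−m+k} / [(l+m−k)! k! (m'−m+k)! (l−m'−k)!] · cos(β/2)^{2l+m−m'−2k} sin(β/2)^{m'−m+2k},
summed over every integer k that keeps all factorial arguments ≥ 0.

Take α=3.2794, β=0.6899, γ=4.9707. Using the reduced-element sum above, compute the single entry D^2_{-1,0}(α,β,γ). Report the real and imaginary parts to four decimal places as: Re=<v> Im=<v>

D^2_{-1,0}(3.2794,0.6899,4.9707) = e^{-i·-1·3.2794}·d^2_{-1,0}(0.6899)·e^{-i·0·4.9707}. Compute d first:
With c≡cos(β/2)=0.941092 and s≡sin(β/2)=0.338150, N=[1·6·2·2]^{1/2}=4.898979
k: max(0,(0)−(-1))=1 … min(2+(0),2−(-1))=2
  k=1: (−1)^0·4.8990/(2)·0.9411^3·0.3381^1 = +0.690369
  k=2: (−1)^1·4.8990/(2)·0.9411^1·0.3381^3 = -0.089132
d^2_{-1,0}(0.6899) = +0.690369 -0.089132 = +0.601237
Phases: e^{-i·(-1)·3.2794}=-0.990520-0.137372i, e^{-i·(0)·4.9707}=+1.000000+0.000000i ⇒ D=-0.595537-0.082593i

Re=-0.5955 Im=-0.0826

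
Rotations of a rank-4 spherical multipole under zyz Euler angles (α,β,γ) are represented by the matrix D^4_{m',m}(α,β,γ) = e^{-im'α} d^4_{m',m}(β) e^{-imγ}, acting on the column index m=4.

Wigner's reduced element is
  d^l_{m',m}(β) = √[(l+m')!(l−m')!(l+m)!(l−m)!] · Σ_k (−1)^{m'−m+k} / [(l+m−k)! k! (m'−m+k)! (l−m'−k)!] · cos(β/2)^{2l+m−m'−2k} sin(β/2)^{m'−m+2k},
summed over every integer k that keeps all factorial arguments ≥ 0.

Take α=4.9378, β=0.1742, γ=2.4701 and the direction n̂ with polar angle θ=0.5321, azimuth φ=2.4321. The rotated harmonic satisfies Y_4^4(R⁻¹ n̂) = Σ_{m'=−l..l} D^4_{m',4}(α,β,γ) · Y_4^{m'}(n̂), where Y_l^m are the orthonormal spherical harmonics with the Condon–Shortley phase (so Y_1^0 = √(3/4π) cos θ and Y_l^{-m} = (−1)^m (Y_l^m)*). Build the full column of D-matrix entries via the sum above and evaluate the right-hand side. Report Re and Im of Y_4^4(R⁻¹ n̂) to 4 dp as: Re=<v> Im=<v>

Re=-0.0018 Im=-0.0689

Need the full column D^4_{m',4} for m'=−4..4 at α=4.9378, β=0.1742, γ=2.4701.
cos(β/2)=0.996209, sin(β/2)=0.086990
d^4_{-4,4}: single k=8 term ⇒ +0.000000;  D = -0.000000-0.000000i
d^4_{-3,4}: single k=7 term ⇒ +0.000000;  D = +0.000000-0.000000i
d^4_{-2,4}: single k=6 term ⇒ +0.000002;  D = +0.000002-0.000000i
d^4_{-1,4}: single k=5 term ⇒ +0.000037;  D = +0.000008+0.000036i
d^4_{0,4}: single k=4 term ⇒ +0.000472;  D = -0.000424+0.000208i
d^4_{1,4}: single k=3 term ⇒ +0.004833;  D = -0.003043-0.003755i
d^4_{2,4}: single k=2 term ⇒ +0.039140;  D = +0.024132-0.030816i
d^4_{3,4}: single k=1 term ⇒ +0.239589;  D = +0.216877+0.101821i
d^4_{4,4}: single k=0 term ⇒ +0.970073;  D = -0.205569+0.948041i
Y_4^{m'}(θ=0.5321,φ=2.4321) and Σ D·Y over m':
  (-0.0000-0.0000i)·(-0.0280+0.0088i)  (+0.0000-0.0000i)·(+0.0745-0.1195i)  (+0.0000-0.0000i)·(+0.0547+0.3573i)  (+0.0000+0.0000i)·(-0.3450-0.2962i)  (-0.0004+0.0002i)·(+0.0024+0.0000i)  (-0.0030-0.0038i)·(+0.3450-0.2962i)  (+0.0241-0.0308i)·(+0.0547-0.3573i)  (+0.2169+0.1018i)·(-0.0745-0.1195i)  (-0.2056+0.9480i)·(-0.0280-0.0088i)
Y_4^4(R⁻¹ n̂) = -0.001783-0.068948i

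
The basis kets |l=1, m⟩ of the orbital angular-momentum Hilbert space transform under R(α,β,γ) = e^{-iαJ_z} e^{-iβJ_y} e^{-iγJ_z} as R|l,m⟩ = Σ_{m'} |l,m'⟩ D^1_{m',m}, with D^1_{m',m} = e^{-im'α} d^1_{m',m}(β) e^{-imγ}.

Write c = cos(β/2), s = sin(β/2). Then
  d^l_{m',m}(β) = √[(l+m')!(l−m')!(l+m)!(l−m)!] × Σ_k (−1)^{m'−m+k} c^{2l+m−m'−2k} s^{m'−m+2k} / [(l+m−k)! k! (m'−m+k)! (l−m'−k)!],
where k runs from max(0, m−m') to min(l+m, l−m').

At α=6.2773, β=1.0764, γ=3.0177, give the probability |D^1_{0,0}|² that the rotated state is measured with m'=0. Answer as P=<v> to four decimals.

P=0.2252

D^1_{0,0}(6.2773,1.0764,3.0177) = e^{-i·0·6.2773}·d^1_{0,0}(1.0764)·e^{-i·0·3.0177}. Compute d first:
c=cos(1.0764/2)=0.858633, s=sin(1.0764/2)=0.512591; N=√[1·1·1·1]=1.000000
Admissible k: 0..1 (factorial args all ≥0)
  k=0: (−1)^0·1.0000/(1)·0.8586^2·0.5126^0 = +0.737250
  k=1: (−1)^1·1.0000/(1)·0.8586^0·0.5126^2 = -0.262750
d^1_{0,0}(1.0764) = +0.737250 -0.262750 = +0.474500
|D^1_{0,0}|² = |d^1_{0,0}(β)|² = (+0.474500)² = 0.225151 (the z-rotation phases have unit modulus)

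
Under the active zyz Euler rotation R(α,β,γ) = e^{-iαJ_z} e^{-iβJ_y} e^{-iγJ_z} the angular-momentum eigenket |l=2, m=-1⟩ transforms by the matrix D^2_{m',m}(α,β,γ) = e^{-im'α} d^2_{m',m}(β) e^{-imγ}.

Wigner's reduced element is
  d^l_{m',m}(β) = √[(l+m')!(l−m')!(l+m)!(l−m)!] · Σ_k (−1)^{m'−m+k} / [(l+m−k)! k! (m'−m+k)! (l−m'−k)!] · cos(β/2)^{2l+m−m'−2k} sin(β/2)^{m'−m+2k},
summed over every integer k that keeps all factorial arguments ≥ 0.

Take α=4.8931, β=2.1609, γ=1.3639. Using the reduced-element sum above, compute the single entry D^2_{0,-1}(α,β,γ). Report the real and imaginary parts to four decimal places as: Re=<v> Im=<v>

Re=0.1163 Im=0.5542

D^2_{0,-1}(4.8931,2.1609,1.3639) = e^{-i·0·4.8931}·d^2_{0,-1}(2.1609)·e^{-i·-1·1.3639}. Compute d first:
Half-angle: c=0.470931, s=0.882170. N=√(2·2·1·6)=4.898979
k∈{0,1} keeps every argument non-negative
  k=0: (−1)^1·4.8990/(2)·0.4709^3·0.8822^1 = -0.225684
  k=1: (−1)^2·4.8990/(2)·0.4709^1·0.8822^3 = +0.791936
d^2_{0,-1}(2.1609) = -0.225684 +0.791936 = +0.566252
D = (+1.000000+0.000000i)·(+0.566252)·(+0.205423+0.978673i) = +0.116321+0.554175i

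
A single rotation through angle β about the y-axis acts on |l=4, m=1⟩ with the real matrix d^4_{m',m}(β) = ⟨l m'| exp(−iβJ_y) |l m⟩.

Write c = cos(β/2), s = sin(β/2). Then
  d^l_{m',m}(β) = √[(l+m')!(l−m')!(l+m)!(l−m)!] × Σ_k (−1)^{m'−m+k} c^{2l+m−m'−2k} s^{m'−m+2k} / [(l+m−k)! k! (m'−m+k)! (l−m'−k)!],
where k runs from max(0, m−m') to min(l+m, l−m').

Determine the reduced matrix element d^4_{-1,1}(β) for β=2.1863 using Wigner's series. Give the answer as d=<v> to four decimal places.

d^4_{-1,1}(β=2.1863) via Wigner's sum:
c=cos(2.1863/2)=0.459690, s=sin(2.1863/2)=0.888079; N=√[6·120·120·6]=720.000000
Admissible k: 2..5 (factorial args all ≥0)
  k=2: (−1)^0·720.0000/(72)·0.4597^6·0.8881^2 = +0.074421
  k=3: (−1)^1·720.0000/(24)·0.4597^4·0.8881^4 = -0.833277
  k=4: (−1)^2·720.0000/(48)·0.4597^2·0.8881^6 = +1.555007
  k=5: (−1)^3·720.0000/(720)·0.4597^0·0.8881^8 = -0.386914
d^4_{-1,1}(2.1863) = +0.074421 -0.833277 +1.555007 -0.386914 = +0.409237

d=0.4092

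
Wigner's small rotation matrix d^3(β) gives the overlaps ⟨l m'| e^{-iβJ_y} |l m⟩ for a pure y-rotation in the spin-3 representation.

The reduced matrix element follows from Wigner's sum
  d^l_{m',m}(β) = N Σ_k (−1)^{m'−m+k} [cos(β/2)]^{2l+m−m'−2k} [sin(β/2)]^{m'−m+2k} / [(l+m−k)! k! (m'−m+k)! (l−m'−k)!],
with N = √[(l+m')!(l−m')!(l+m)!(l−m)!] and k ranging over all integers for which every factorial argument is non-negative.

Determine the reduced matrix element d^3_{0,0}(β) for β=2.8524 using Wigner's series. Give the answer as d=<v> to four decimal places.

d^3_{0,0}(β=2.8524) via Wigner's sum:
With c≡cos(β/2)=0.144093 and s≡sin(β/2)=0.989564, N=[6·6·6·6]^{1/2}=36.000000
The bounds max(0,m−m')=0 and min(l+m,l−m')=3 give 4 terms
  k=0: (−1)^0·36.0000/(36)·0.1441^6·0.9896^0 = +0.000009
  k=1: (−1)^1·36.0000/(4)·0.1441^4·0.9896^2 = -0.003799
  k=2: (−1)^2·36.0000/(4)·0.1441^2·0.9896^4 = +0.179186
  k=3: (−1)^3·36.0000/(36)·0.1441^0·0.9896^6 = -0.938996
d^3_{0,0}(2.8524) = +0.000009 -0.003799 +0.179186 -0.938996 = -0.763600

d=-0.7636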